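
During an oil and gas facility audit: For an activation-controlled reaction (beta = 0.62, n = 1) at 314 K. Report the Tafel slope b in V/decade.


Apply the Tafel slope relation: b = 2.303*R*T/(beta*n*F)
Numerator: 2.303 * 8.314 * 314 = 6012.2
Denominator: 0.62 * 1 * 96485 = 59820.7
b = 6012.2 / 59820.7 = 0.101 V/decade

0.101 V/decade


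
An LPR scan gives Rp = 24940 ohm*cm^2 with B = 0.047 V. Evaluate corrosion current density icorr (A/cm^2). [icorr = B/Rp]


Apply the Stern-Geary relation: icorr = B / Rp
icorr = 0.047 / 24940 = 1.885×10^-6 A/cm^2

1.885×10^-6 A/cm^2


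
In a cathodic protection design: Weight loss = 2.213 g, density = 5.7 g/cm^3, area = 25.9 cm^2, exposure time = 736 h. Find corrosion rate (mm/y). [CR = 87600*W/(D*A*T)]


Apply the mm/y weight-loss relation: CR = 87600 * W / (D * A * T)
Numerator: 87600 * 2.213 = 193858.8
Denominator: 5.7 * 25.9 * 736 = 108655.68
CR = 193858.8 / 108655.68 = 1.78416 mm/y

1.78416 mm/y


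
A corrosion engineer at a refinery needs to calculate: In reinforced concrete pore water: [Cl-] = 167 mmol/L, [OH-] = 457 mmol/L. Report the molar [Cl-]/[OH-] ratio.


Threshold parameter = [Cl-] / [OH-] (molar basis; both in mmol/L, so units cancel)
Ratio = 167 / 457 = 0.37

0.37


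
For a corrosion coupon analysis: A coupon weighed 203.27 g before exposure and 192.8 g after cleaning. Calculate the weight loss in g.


Weight loss = initial − final
WL = 203.27 − 192.8 = 10.47 g

10.47 g


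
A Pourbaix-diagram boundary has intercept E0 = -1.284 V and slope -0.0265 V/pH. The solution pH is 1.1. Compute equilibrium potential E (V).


Apply the Pourbaix line equation: E = E0 + slope*pH
E = -1.284 + (-0.0265)*1.1 = -1.284 + (-0.02915) = -1.31315 V
Rounded to 3 decimal places: E = -1.313 V

-1.313 V


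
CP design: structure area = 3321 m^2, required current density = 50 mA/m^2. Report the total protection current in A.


I = area * current density, then convert mA → A (÷1000)
I = 3321 * 50 / 1000 = 166.05 A

166.05 A


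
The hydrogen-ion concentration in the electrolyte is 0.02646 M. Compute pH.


pH = −log10[H+]
pH = −log10(0.02646) = 1.58

1.58


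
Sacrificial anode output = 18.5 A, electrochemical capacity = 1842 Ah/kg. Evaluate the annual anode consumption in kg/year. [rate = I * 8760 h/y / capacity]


Annual consumption = current * hours per year / capacity
Rate = 18.5 * 8760 / 1842 = 88.0 kg/year

88.0 kg/year


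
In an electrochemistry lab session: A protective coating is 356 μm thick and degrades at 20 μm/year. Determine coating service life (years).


Service life = thickness / degradation rate
Life = 356 / 20 = 17.8 years

17.8 years


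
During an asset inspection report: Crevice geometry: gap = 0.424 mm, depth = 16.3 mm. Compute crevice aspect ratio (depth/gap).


Aspect ratio = depth / gap
Ratio = 16.3 / 0.424 = 38.4

38.4


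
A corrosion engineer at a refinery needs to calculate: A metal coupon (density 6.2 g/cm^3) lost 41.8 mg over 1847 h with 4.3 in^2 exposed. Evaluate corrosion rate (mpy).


Apply the mpy weight-loss relation: CR = 534 * W / (D * A * T)
Numerator: 534 * 41.8 = 22321.2
Denominator: 6.2 * 4.3 * 1847 = 49241.02
CR = 22321.2 / 49241.02 = 0.4533 mpy

0.4533 mpy


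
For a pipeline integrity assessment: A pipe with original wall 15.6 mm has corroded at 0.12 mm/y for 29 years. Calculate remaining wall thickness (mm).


Remaining wall = original − CR × time
t = 15.6 − 0.12*29 = 15.6 − 3.48 = 12.12 mm

12.12 mm


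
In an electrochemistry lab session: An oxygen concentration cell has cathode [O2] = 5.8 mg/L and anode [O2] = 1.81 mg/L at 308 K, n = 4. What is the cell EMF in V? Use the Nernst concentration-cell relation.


Apply the Nernst concentration-cell relation: E = (RT/nF)*ln(C_cathode/C_anode)
RT/nF = 8.314*308/(4*96485) = 0.006635 V
ln(5.8/1.81) = 1.16453
E = 0.006635 * 1.16453 = 0.00773 V

0.00773 V


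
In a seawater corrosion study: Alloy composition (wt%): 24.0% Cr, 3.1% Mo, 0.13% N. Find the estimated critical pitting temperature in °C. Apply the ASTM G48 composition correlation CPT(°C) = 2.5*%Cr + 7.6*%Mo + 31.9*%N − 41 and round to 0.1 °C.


Apply the ASTM G48 empirical CPT estimate: CPT(°C) = 2.5*%Cr + 7.6*%Mo + 31.9*%N − 41
2.5*24.0 = 60; 7.6*3.1 = 23.56; 31.9*0.13 = 4.147
CPT = 60 + 23.56 + 4.147 − 41 = 46.707 °C
Rounded to 0.1 °C: CPT ≈ 46.7 °C

46.7 °C


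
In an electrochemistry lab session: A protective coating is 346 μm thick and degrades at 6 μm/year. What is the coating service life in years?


Service life = thickness / degradation rate
Life = 346 / 6 = 57.7 years

57.7 years


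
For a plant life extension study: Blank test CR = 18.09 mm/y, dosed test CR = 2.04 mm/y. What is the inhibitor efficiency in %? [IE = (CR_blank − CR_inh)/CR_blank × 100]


Apply the inhibitor-efficiency definition: IE = (CR_blank − CR_inh)/CR_blank × 100
IE = (18.09 − 2.04) / 18.09 × 100
IE = 16.05 / 18.09 × 100 = 88.7 %

88.7 %


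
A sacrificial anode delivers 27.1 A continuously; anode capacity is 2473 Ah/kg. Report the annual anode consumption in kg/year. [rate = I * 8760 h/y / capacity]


Annual consumption = current * hours per year / capacity
Rate = 27.1 * 8760 / 2473 = 96.0 kg/year

96.0 kg/year


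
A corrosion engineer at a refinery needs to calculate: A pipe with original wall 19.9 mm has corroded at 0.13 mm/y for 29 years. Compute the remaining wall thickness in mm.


Remaining wall = original − CR × time
t = 19.9 − 0.13*29 = 19.9 − 3.77 = 16.13 mm

16.13 mm


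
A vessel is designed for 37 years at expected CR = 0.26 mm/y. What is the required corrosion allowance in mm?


Corrosion allowance = CR × design life
CA = 0.26 * 37 = 9.62 mm

9.62 mm


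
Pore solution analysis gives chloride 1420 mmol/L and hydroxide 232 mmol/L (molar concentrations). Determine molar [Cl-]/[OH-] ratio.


Threshold parameter = [Cl-] / [OH-] (molar basis; both in mmol/L, so units cancel)
Ratio = 1420 / 232 = 6.12

6.12


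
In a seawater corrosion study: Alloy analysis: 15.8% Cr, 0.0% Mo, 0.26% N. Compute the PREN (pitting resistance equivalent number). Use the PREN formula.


Apply the PREN formula: PREN = Cr + 3.3*Mo + 16*N
PREN = 15.8 + 3.3*0.0 + 16*0.26
PREN = 15.8 + 0.0 + 4.16 = 19.96

19.96


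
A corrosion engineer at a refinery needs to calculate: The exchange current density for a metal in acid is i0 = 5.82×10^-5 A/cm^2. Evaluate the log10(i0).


i0 = 5.82×10^-5 A/cm^2
log10(i0) = -4.235

-4.235


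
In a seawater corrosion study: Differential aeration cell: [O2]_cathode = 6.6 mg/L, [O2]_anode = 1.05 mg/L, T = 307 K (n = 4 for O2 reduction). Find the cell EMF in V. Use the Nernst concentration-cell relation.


Apply the Nernst concentration-cell relation: E = (RT/nF)*ln(C_cathode/C_anode)
RT/nF = 8.314*307/(4*96485) = 0.00661346 V
ln(6.6/1.05) = 1.83828
E = 0.00661346 * 1.83828 = 0.01216 V

0.01216 V


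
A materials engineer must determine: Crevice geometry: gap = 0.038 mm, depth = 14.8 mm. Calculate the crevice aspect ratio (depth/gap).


Aspect ratio = depth / gap
Ratio = 14.8 / 0.038 = 389.5

389.5


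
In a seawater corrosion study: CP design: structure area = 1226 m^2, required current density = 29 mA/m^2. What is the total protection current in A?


I = area * current density, then convert mA → A (÷1000)
I = 1226 * 29 / 1000 = 35.55 A

35.55 A


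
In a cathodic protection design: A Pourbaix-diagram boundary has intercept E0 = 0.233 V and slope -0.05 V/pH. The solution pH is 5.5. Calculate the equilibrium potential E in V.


Apply the Pourbaix line equation: E = E0 + slope*pH
E = 0.233 + (-0.05)*5.5 = 0.233 + (-0.275) = -0.042 V
Rounded to 4 decimal places: E = -0.0420 V

-0.0420 V


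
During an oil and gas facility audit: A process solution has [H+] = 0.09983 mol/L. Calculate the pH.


pH = −log10[H+]
pH = −log10(0.09983) = 1.0

1.0


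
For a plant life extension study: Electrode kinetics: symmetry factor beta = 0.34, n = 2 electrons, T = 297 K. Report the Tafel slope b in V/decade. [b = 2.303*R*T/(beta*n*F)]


Apply the Tafel slope relation: b = 2.303*R*T/(beta*n*F)
Numerator: 2.303 * 8.314 * 297 = 5686.7
Denominator: 0.34 * 2 * 96485 = 65609.8
b = 5686.7 / 65609.8 = 0.087 V/decade

0.087 V/decade


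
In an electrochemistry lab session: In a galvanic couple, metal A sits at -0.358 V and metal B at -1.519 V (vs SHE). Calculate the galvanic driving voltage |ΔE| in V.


Driving voltage is the absolute potential difference.
|ΔE| = |-0.358 − (-1.519)| = 1.161 V

1.161 V


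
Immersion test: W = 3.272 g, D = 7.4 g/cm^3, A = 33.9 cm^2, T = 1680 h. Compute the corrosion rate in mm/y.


Apply the mm/y weight-loss relation: CR = 87600 * W / (D * A * T)
Numerator: 87600 * 3.272 = 286627.2
Denominator: 7.4 * 33.9 * 1680 = 421444.8
CR = 286627.2 / 421444.8 = 0.680106 mm/y

0.680106 mm/y


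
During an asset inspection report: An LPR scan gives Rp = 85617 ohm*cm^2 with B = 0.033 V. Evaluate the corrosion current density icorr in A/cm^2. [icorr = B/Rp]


Apply the Stern-Geary relation: icorr = B / Rp
icorr = 0.033 / 85617 = 3.854×10^-7 A/cm^2

3.854×10^-7 A/cm^2


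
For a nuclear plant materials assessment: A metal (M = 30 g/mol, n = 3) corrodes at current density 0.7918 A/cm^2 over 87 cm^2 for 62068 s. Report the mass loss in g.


Apply Faraday's law: m = i*A*t*M / (n*F)
Total charge passed Q = i*A*t = 0.7918*87*62068 = 4275653.4888 C
m = Q*M/(n*F) = 4275653.4888*30/(3*96485) = 443.142 g

443.142 g


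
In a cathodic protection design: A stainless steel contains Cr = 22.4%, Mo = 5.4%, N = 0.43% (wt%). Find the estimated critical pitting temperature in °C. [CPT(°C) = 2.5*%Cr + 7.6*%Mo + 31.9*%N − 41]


Apply the ASTM G48 empirical CPT estimate: CPT(°C) = 2.5*%Cr + 7.6*%Mo + 31.9*%N − 41
2.5*22.4 = 56; 7.6*5.4 = 41.04; 31.9*0.43 = 13.717
CPT = 56 + 41.04 + 13.717 − 41 = 69.757 °C
Rounded to 0.1 °C: CPT ≈ 69.8 °C

69.8 °C


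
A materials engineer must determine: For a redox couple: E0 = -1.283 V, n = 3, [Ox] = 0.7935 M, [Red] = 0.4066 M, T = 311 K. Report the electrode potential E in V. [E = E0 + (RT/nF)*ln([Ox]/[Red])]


Apply the Nernst equation: E = E0 + (RT/nF)*ln([Ox]/[Red])
Step 1: RT/nF = 8.314*311/(3*96485) = 0.00893284 V
Step 2: [Ox]/[Red] = 0.7935/0.4066 = 1.951549
Step 3: ln(1.951549) = 0.668623
Step 4: correction = 0.00893284 * 0.668623 = 0.006 V
E = -1.283 + 0.006 = -1.277 V

-1.277 V


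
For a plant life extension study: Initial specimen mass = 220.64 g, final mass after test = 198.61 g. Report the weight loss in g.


Weight loss = initial − final
WL = 220.64 − 198.61 = 22.03 g

22.03 g


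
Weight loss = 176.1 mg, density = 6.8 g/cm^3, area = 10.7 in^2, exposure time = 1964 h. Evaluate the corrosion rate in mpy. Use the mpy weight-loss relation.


Apply the mpy weight-loss relation: CR = 534 * W / (D * A * T)
Numerator: 534 * 176.1 = 94037.4
Denominator: 6.8 * 10.7 * 1964 = 142900.64
CR = 94037.4 / 142900.64 = 0.658 mpy

0.658 mpy


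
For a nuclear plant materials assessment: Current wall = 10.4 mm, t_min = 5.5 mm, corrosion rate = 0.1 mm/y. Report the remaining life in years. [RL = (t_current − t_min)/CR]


Apply the remaining-life relation: RL = (t_current − t_min) / CR
RL = (10.4 − 5.5) / 0.1 = 4.9 / 0.1 = 49.0 years

49.0 years


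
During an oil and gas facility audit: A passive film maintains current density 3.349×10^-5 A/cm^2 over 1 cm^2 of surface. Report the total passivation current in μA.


I = i_pass * A, then convert A → μA (×10^6)
I = 3.349×10^-5 * 1 * 10^6 = 33.49 μA

33.49 μA


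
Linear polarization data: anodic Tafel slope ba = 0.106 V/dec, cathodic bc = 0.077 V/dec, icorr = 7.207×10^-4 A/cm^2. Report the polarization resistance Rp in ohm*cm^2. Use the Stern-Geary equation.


Apply the Stern-Geary equation: Rp = ba*bc / (2.303*icorr*(ba+bc))
ba*bc = 0.106*0.077 = 0.008162
ba+bc = 0.183; 2.303*icorr*(ba+bc) = 2.303*7.207×10^-4*0.183 = 3.0373829×10^-4
Rp = 0.008162 / 3.0373829×10^-4 = 26.9 ohm*cm^2

26.9 ohm*cm^2


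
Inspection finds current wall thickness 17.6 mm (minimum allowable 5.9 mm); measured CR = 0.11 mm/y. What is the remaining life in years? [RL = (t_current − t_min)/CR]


Apply the remaining-life relation: RL = (t_current − t_min) / CR
RL = (17.6 − 5.9) / 0.11 = 11.7 / 0.11 = 106.4 years

106.4 years


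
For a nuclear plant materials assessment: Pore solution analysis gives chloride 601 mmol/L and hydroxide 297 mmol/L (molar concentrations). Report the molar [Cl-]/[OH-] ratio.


Threshold parameter = [Cl-] / [OH-] (molar basis; both in mmol/L, so units cancel)
Ratio = 601 / 297 = 2.02

2.02


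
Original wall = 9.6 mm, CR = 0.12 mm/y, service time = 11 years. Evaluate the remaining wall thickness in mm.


Remaining wall = original − CR × time
t = 9.6 − 0.12*11 = 9.6 − 1.32 = 8.28 mm

8.28 mm


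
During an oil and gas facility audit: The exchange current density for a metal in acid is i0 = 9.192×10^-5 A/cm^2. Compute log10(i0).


i0 = 9.192×10^-5 A/cm^2
log10(i0) = -4.037

-4.037


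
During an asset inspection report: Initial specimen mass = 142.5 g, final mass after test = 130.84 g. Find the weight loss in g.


Weight loss = initial − final
WL = 142.5 − 130.84 = 11.66 g

11.66 g


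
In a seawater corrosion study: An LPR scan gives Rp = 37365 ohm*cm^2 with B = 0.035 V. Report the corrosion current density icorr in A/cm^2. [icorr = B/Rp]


Apply the Stern-Geary relation: icorr = B / Rp
icorr = 0.035 / 37365 = 9.367×10^-7 A/cm^2

9.367×10^-7 A/cm^2


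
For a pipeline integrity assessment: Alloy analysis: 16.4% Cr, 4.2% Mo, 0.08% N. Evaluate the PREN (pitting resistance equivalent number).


Apply the PREN formula: PREN = Cr + 3.3*Mo + 16*N
PREN = 16.4 + 3.3*4.2 + 16*0.08
PREN = 16.4 + 13.86 + 1.28 = 31.54

31.54


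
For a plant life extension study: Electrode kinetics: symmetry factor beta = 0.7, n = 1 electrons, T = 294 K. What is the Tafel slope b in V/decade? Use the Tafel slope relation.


Apply the Tafel slope relation: b = 2.303*R*T/(beta*n*F)
Numerator: 2.303 * 8.314 * 294 = 5629.26
Denominator: 0.7 * 1 * 96485 = 67539.5
b = 5629.26 / 67539.5 = 0.083 V/decade

0.083 V/decade


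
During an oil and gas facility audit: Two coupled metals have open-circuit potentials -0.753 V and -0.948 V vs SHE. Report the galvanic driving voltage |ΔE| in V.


Driving voltage is the absolute potential difference.
|ΔE| = |-0.753 − (-0.948)| = 0.195 V

0.195 V


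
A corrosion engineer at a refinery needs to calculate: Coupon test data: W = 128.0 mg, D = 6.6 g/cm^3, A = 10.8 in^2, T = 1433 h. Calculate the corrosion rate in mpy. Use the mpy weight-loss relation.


Apply the mpy weight-loss relation: CR = 534 * W / (D * A * T)
Numerator: 534 * 128.0 = 68352.0
Denominator: 6.6 * 10.8 * 1433 = 102144.24
CR = 68352.0 / 102144.24 = 0.6692 mpy

0.6692 mpy


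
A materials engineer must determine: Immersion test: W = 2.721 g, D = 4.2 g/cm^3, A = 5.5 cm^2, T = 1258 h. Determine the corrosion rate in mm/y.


Apply the mm/y weight-loss relation: CR = 87600 * W / (D * A * T)
Numerator: 87600 * 2.721 = 238359.6
Denominator: 4.2 * 5.5 * 1258 = 29059.8
CR = 238359.6 / 29059.8 = 8.2024 mm/y

8.2024 mm/y


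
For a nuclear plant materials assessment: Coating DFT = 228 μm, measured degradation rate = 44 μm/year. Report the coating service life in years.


Service life = thickness / degradation rate
Life = 228 / 44 = 5.2 years

5.2 years


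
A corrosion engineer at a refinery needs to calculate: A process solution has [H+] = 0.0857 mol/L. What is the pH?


pH = −log10[H+]
pH = −log10(0.0857) = 1.07

1.07


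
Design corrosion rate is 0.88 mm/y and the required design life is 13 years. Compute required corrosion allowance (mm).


Corrosion allowance = CR × design life
CA = 0.88 * 13 = 11.44 mm

11.44 mm


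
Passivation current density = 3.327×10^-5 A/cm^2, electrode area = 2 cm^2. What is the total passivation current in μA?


I = i_pass * A, then convert A → μA (×10^6)
I = 3.327×10^-5 * 2 * 10^6 = 66.54 μA

66.54 μA


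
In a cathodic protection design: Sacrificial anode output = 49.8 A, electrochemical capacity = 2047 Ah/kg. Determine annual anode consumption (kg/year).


Annual consumption = current * hours per year / capacity
Rate = 49.8 * 8760 / 2047 = 213.1 kg/year

213.1 kg/year


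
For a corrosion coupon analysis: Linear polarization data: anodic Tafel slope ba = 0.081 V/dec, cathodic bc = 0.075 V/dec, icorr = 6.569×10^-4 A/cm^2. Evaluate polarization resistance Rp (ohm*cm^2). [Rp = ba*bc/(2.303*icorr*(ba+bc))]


Apply the Stern-Geary equation: Rp = ba*bc / (2.303*icorr*(ba+bc))
ba*bc = 0.081*0.075 = 0.006075
ba+bc = 0.156; 2.303*icorr*(ba+bc) = 2.303*6.569×10^-4*0.156 = 2.3600315×10^-4
Rp = 0.006075 / 2.3600315×10^-4 = 25.74 ohm*cm^2

25.74 ohm*cm^2


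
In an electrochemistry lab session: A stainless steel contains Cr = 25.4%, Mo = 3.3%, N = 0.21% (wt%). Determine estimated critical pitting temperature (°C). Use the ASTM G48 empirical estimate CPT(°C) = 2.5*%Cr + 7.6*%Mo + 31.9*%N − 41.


Apply the ASTM G48 empirical CPT estimate: CPT(°C) = 2.5*%Cr + 7.6*%Mo + 31.9*%N − 41
2.5*25.4 = 63.5; 7.6*3.3 = 25.08; 31.9*0.21 = 6.699
CPT = 63.5 + 25.08 + 6.699 − 41 = 54.279 °C
Rounded to 0.1 °C: CPT ≈ 54.3 °C

54.3 °C


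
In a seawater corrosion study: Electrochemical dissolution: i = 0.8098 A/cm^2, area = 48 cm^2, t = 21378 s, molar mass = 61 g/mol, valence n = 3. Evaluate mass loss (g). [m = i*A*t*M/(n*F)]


Apply Faraday's law: m = i*A*t*M / (n*F)
Total charge passed Q = i*A*t = 0.8098*48*21378 = 830971.4112 C
m = Q*M/(n*F) = 830971.4112*61/(3*96485) = 175.11964 g

175.11964 g


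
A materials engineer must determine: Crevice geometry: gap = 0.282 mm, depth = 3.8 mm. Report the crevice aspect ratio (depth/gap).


Aspect ratio = depth / gap
Ratio = 3.8 / 0.282 = 13.5

13.5


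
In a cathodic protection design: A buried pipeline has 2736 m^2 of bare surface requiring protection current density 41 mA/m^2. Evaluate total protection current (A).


I = area * current density, then convert mA → A (÷1000)
I = 2736 * 41 / 1000 = 112.18 A

112.18 A


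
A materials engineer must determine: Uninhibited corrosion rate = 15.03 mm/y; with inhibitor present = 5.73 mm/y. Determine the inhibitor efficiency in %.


Apply the inhibitor-efficiency definition: IE = (CR_blank − CR_inh)/CR_blank × 100
IE = (15.03 − 5.73) / 15.03 × 100
IE = 9.3 / 15.03 × 100 = 61.9 %

61.9 %


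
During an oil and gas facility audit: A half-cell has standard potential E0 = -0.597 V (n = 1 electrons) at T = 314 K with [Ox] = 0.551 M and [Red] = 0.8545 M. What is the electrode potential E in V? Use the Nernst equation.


Apply the Nernst equation: E = E0 + (RT/nF)*ln([Ox]/[Red])
Step 1: RT/nF = 8.314*314/(1*96485) = 0.02705701 V
Step 2: [Ox]/[Red] = 0.551/0.8545 = 0.644822
Step 3: ln(0.644822) = -0.438781
Step 4: correction = 0.02705701 * -0.438781 = -0.012 V
E = -0.597 + -0.012 = -0.609 V

-0.609 V


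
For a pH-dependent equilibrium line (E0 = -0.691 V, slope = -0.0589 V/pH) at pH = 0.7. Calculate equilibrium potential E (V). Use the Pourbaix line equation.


Apply the Pourbaix line equation: E = E0 + slope*pH
E = -0.691 + (-0.0589)*0.7 = -0.691 + (-0.04123) = -0.73223 V
Rounded to 3 decimal places: E = -0.732 V

-0.732 V


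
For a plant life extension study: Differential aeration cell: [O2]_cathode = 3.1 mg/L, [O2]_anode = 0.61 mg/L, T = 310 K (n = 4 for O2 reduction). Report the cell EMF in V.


Apply the Nernst concentration-cell relation: E = (RT/nF)*ln(C_cathode/C_anode)
RT/nF = 8.314*310/(4*96485) = 0.00667808 V
ln(3.1/0.61) = 1.6257
E = 0.00667808 * 1.6257 = 0.01086 V

0.01086 V


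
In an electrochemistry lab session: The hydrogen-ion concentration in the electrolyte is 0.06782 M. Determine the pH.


pH = −log10[H+]
pH = −log10(0.06782) = 1.17

1.17


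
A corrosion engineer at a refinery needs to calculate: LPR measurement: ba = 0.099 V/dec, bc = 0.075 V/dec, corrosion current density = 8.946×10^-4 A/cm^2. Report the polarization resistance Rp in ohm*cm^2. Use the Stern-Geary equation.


Apply the Stern-Geary equation: Rp = ba*bc / (2.303*icorr*(ba+bc))
ba*bc = 0.099*0.075 = 0.007425
ba+bc = 0.174; 2.303*icorr*(ba+bc) = 2.303*8.946×10^-4*0.174 = 3.584859×10^-4
Rp = 0.007425 / 3.584859×10^-4 = 20.7 ohm*cm^2

20.7 ohm*cm^2


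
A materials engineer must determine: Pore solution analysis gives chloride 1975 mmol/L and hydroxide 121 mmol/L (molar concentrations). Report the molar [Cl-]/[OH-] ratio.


Threshold parameter = [Cl-] / [OH-] (molar basis; both in mmol/L, so units cancel)
Ratio = 1975 / 121 = 16.32

16.32


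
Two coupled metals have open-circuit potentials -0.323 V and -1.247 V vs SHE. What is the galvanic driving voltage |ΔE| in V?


Driving voltage is the absolute potential difference.
|ΔE| = |-0.323 − (-1.247)| = 0.924 V

0.924 V


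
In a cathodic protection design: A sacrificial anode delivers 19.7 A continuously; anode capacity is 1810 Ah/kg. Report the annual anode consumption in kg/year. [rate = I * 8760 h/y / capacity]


Annual consumption = current * hours per year / capacity
Rate = 19.7 * 8760 / 1810 = 95.3 kg/year

95.3 kg/year


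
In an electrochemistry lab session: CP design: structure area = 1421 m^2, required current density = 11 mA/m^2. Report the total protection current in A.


I = area * current density, then convert mA → A (÷1000)
I = 1421 * 11 / 1000 = 15.63 A

15.63 A


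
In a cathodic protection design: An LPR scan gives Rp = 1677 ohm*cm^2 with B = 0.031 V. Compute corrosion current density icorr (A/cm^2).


Apply the Stern-Geary relation: icorr = B / Rp
icorr = 0.031 / 1677 = 1.849×10^-5 A/cm^2

1.849×10^-5 A/cm^2


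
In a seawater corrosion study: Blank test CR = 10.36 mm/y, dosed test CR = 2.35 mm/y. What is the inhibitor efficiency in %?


Apply the inhibitor-efficiency definition: IE = (CR_blank − CR_inh)/CR_blank × 100
IE = (10.36 − 2.35) / 10.36 × 100
IE = 8.01 / 10.36 × 100 = 77.3 %

77.3 %


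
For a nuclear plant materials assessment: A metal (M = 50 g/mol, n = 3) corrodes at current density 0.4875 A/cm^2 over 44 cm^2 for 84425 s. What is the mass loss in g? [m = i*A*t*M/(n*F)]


Apply Faraday's law: m = i*A*t*M / (n*F)
Total charge passed Q = i*A*t = 0.4875*44*84425 = 1810916.25 C
m = Q*M/(n*F) = 1810916.25*50/(3*96485) = 312.8148 g

312.8148 g


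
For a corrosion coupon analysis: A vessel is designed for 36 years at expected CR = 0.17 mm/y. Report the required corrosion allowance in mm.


Corrosion allowance = CR × design life
CA = 0.17 * 36 = 6.12 mm

6.12 mm


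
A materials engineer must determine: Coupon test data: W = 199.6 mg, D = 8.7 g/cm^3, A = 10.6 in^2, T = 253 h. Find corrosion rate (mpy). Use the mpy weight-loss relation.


Apply the mpy weight-loss relation: CR = 534 * W / (D * A * T)
Numerator: 534 * 199.6 = 106586.4
Denominator: 8.7 * 10.6 * 253 = 23331.66
CR = 106586.4 / 23331.66 = 4.56832 mpy

4.56832 mpy


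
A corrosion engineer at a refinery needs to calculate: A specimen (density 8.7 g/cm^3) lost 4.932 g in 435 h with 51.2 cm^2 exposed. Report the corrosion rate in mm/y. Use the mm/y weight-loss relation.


Apply the mm/y weight-loss relation: CR = 87600 * W / (D * A * T)
Numerator: 87600 * 4.932 = 432043.2
Denominator: 8.7 * 51.2 * 435 = 193766.4
CR = 432043.2 / 193766.4 = 2.2297 mm/y

2.2297 mm/y


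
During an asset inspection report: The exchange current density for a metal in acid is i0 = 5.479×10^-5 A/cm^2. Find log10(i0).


i0 = 5.479×10^-5 A/cm^2
log10(i0) = -4.261

-4.261


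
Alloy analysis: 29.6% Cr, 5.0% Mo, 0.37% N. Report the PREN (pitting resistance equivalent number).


Apply the PREN formula: PREN = Cr + 3.3*Mo + 16*N
PREN = 29.6 + 3.3*5.0 + 16*0.37
PREN = 29.6 + 16.5 + 5.92 = 52.02

52.02


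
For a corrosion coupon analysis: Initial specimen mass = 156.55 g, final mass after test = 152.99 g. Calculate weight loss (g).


Weight loss = initial − final
WL = 156.55 − 152.99 = 3.56 g

3.56 g


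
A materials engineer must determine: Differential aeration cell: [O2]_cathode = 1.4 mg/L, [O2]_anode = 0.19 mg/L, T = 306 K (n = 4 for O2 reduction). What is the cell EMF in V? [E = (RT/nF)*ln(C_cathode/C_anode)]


Apply the Nernst concentration-cell relation: E = (RT/nF)*ln(C_cathode/C_anode)
RT/nF = 8.314*306/(4*96485) = 0.00659192 V
ln(1.4/0.19) = 1.9972
E = 0.00659192 * 1.9972 = 0.01317 V

0.01317 V


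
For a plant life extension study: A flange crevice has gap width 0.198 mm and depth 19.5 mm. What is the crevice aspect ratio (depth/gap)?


Aspect ratio = depth / gap
Ratio = 19.5 / 0.198 = 98.5

98.5


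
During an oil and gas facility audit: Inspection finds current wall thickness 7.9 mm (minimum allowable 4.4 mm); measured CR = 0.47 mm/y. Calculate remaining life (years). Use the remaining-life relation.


Apply the remaining-life relation: RL = (t_current − t_min) / CR
RL = (7.9 − 4.4) / 0.47 = 3.5 / 0.47 = 7.4 years

7.4 years


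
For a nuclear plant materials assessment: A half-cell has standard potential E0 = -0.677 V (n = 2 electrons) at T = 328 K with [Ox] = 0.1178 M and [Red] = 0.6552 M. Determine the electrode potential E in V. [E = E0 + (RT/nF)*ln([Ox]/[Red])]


Apply the Nernst equation: E = E0 + (RT/nF)*ln([Ox]/[Red])
Step 1: RT/nF = 8.314*328/(2*96485) = 0.01413169 V
Step 2: [Ox]/[Red] = 0.1178/0.6552 = 0.179792
Step 3: ln(0.179792) = -1.715955
Step 4: correction = 0.01413169 * -1.715955 = -0.024 V
E = -0.677 + -0.024 = -0.701 V

-0.701 V


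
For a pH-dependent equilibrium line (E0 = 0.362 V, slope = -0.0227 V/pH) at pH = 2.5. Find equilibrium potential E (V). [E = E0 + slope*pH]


Apply the Pourbaix line equation: E = E0 + slope*pH
E = 0.362 + (-0.0227)*2.5 = 0.362 + (-0.05675) = 0.30525 V
Rounded to 3 decimal places: E = 0.305 V

0.305 V


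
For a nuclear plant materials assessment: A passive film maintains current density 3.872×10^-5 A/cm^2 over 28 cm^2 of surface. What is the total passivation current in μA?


I = i_pass * A, then convert A → μA (×10^6)
I = 3.872×10^-5 * 28 * 10^6 = 1084.16 μA

1084.16 μA


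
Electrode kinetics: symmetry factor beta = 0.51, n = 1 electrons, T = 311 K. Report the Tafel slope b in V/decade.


Apply the Tafel slope relation: b = 2.303*R*T/(beta*n*F)
Numerator: 2.303 * 8.314 * 311 = 5954.76
Denominator: 0.51 * 1 * 96485 = 49207.35
b = 5954.76 / 49207.35 = 0.121 V/decade

0.121 V/decade


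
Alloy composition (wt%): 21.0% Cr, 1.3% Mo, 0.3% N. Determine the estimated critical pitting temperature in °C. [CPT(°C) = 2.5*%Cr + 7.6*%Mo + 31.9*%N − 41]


Apply the ASTM G48 empirical CPT estimate: CPT(°C) = 2.5*%Cr + 7.6*%Mo + 31.9*%N − 41
2.5*21.0 = 52.5; 7.6*1.3 = 9.88; 31.9*0.3 = 9.57
CPT = 52.5 + 9.88 + 9.57 − 41 = 30.95 °C
Rounded to 0.1 °C: CPT ≈ 31.0 °C

31.0 °C


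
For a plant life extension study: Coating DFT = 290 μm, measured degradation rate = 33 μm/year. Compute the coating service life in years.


Service life = thickness / degradation rate
Life = 290 / 33 = 8.8 years

8.8 years


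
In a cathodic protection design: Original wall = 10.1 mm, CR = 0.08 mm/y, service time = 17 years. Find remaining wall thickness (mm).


Remaining wall = original − CR × time
t = 10.1 − 0.08*17 = 10.1 − 1.36 = 8.74 mm

8.74 mm


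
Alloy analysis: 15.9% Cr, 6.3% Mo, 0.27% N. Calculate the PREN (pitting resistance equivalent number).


Apply the PREN formula: PREN = Cr + 3.3*Mo + 16*N
PREN = 15.9 + 3.3*6.3 + 16*0.27
PREN = 15.9 + 20.79 + 4.32 = 41.01

41.01


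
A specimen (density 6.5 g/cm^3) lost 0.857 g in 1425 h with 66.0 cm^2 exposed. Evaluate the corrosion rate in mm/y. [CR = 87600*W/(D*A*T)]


Apply the mm/y weight-loss relation: CR = 87600 * W / (D * A * T)
Numerator: 87600 * 0.857 = 75073.2
Denominator: 6.5 * 66.0 * 1425 = 611325.0
CR = 75073.2 / 611325.0 = 0.1228 mm/y

0.1228 mm/y


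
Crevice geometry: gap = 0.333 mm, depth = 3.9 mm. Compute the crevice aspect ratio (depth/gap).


Aspect ratio = depth / gap
Ratio = 3.9 / 0.333 = 11.7

11.7


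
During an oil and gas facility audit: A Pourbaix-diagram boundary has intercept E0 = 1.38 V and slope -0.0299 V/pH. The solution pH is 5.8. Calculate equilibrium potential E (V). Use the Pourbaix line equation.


Apply the Pourbaix line equation: E = E0 + slope*pH
E = 1.38 + (-0.0299)*5.8 = 1.38 + (-0.17342) = 1.20658 V
Rounded to 3 decimal places: E = 1.207 V

1.207 V


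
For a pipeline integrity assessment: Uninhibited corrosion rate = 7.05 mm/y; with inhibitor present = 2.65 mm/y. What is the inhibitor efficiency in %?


Apply the inhibitor-efficiency definition: IE = (CR_blank − CR_inh)/CR_blank × 100
IE = (7.05 − 2.65) / 7.05 × 100
IE = 4.4 / 7.05 × 100 = 62.4 %

62.4 %


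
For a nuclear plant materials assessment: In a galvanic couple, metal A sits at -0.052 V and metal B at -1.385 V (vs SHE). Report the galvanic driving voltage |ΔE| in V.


Driving voltage is the absolute potential difference.
|ΔE| = |-0.052 − (-1.385)| = 1.333 V

1.333 V


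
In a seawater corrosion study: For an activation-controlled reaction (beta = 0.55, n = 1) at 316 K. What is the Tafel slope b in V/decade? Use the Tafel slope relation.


Apply the Tafel slope relation: b = 2.303*R*T/(beta*n*F)
Numerator: 2.303 * 8.314 * 316 = 6050.5
Denominator: 0.55 * 1 * 96485 = 53066.75
b = 6050.5 / 53066.75 = 0.114 V/decade

0.114 V/decade


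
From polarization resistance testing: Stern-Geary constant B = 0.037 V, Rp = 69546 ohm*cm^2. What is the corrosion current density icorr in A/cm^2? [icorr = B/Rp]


Apply the Stern-Geary relation: icorr = B / Rp
icorr = 0.037 / 69546 = 5.32×10^-7 A/cm^2

5.32×10^-7 A/cm^2


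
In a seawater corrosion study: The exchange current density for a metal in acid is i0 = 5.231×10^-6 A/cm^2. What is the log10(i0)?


i0 = 5.231×10^-6 A/cm^2
log10(i0) = -5.281

-5.281


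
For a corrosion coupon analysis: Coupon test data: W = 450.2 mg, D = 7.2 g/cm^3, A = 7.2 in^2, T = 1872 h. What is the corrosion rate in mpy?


Apply the mpy weight-loss relation: CR = 534 * W / (D * A * T)
Numerator: 534 * 450.2 = 240406.8
Denominator: 7.2 * 7.2 * 1872 = 97044.48
CR = 240406.8 / 97044.48 = 2.477 mpy

2.477 mpy


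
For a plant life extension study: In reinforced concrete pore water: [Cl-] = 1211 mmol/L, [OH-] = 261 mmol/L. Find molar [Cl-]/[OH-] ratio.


Threshold parameter = [Cl-] / [OH-] (molar basis; both in mmol/L, so units cancel)
Ratio = 1211 / 261 = 4.64

4.64


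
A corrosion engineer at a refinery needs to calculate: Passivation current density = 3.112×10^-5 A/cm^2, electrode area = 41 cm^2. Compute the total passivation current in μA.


I = i_pass * A, then convert A → μA (×10^6)
I = 3.112×10^-5 * 41 * 10^6 = 1275.92 μA

1275.92 μA


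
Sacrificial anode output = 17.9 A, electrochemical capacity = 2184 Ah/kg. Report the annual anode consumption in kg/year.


Annual consumption = current * hours per year / capacity
Rate = 17.9 * 8760 / 2184 = 71.8 kg/year

71.8 kg/year


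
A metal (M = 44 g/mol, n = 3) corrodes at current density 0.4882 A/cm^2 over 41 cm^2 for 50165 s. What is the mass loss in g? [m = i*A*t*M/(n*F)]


Apply Faraday's law: m = i*A*t*M / (n*F)
Total charge passed Q = i*A*t = 0.4882*41*50165 = 1004112.673 C
m = Q*M/(n*F) = 1004112.673*44/(3*96485) = 152.635 g

152.635 g


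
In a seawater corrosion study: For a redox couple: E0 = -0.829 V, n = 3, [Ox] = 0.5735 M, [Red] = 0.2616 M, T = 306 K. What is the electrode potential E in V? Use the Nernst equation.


Apply the Nernst equation: E = E0 + (RT/nF)*ln([Ox]/[Red])
Step 1: RT/nF = 8.314*306/(3*96485) = 0.00878922 V
Step 2: [Ox]/[Red] = 0.5735/0.2616 = 2.192278
Step 3: ln(2.192278) = 0.784941
Step 4: correction = 0.00878922 * 0.784941 = 0.007 V
E = -0.829 + 0.007 = -0.822 V

-0.822 V


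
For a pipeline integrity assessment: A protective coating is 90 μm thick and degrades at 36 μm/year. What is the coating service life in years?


Service life = thickness / degradation rate
Life = 90 / 36 = 2.5 years

2.5 years


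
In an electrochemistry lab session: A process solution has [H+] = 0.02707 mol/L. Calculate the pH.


pH = −log10[H+]
pH = −log10(0.02707) = 1.57

1.57


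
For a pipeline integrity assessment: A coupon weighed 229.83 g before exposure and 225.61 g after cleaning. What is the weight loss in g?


Weight loss = initial − final
WL = 229.83 − 225.61 = 4.22 g

4.22 g


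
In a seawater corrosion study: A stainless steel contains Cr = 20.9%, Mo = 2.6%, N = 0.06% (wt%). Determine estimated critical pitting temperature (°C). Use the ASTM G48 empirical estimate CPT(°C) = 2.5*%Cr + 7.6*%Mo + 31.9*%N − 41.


Apply the ASTM G48 empirical CPT estimate: CPT(°C) = 2.5*%Cr + 7.6*%Mo + 31.9*%N − 41
2.5*20.9 = 52.25; 7.6*2.6 = 19.76; 31.9*0.06 = 1.914
CPT = 52.25 + 19.76 + 1.914 − 41 = 32.924 °C
Rounded to 0.1 °C: CPT ≈ 32.9 °C

32.9 °C


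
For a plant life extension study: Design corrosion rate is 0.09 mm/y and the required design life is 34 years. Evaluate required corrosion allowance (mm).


Corrosion allowance = CR × design life
CA = 0.09 * 34 = 3.06 mm

3.06 mm


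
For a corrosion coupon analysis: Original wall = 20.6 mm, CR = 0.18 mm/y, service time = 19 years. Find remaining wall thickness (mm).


Remaining wall = original − CR × time
t = 20.6 − 0.18*19 = 20.6 − 3.42 = 17.18 mm

17.18 mm


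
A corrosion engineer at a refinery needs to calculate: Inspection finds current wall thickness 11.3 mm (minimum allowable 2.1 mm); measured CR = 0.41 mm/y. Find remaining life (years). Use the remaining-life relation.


Apply the remaining-life relation: RL = (t_current − t_min) / CR
RL = (11.3 − 2.1) / 0.41 = 9.2 / 0.41 = 22.4 years

22.4 years


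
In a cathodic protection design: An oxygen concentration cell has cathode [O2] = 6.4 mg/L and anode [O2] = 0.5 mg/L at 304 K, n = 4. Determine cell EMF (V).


Apply the Nernst concentration-cell relation: E = (RT/nF)*ln(C_cathode/C_anode)
RT/nF = 8.314*304/(4*96485) = 0.00654883 V
ln(6.4/0.5) = 2.54945
E = 0.00654883 * 2.54945 = 0.0167 V

0.0167 V


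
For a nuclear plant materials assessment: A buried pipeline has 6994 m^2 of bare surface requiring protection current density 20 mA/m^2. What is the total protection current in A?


I = area * current density, then convert mA → A (÷1000)
I = 6994 * 20 / 1000 = 139.88 A

139.88 A


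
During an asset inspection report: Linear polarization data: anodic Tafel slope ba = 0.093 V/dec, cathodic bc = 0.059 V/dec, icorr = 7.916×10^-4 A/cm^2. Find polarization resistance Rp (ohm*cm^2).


Apply the Stern-Geary equation: Rp = ba*bc / (2.303*icorr*(ba+bc))
ba*bc = 0.093*0.059 = 0.005487
ba+bc = 0.152; 2.303*icorr*(ba+bc) = 2.303*7.916×10^-4*0.152 = 2.7710433×10^-4
Rp = 0.005487 / 2.7710433×10^-4 = 19.8 ohm*cm^2

19.8 ohm*cm^2


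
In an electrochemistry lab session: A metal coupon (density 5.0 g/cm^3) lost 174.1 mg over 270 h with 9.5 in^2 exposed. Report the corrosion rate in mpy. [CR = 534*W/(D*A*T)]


Apply the mpy weight-loss relation: CR = 534 * W / (D * A * T)
Numerator: 534 * 174.1 = 92969.4
Denominator: 5.0 * 9.5 * 270 = 12825.0
CR = 92969.4 / 12825.0 = 7.24908 mpy

7.24908 mpy


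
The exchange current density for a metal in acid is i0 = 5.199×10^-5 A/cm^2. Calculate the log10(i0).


i0 = 5.199×10^-5 A/cm^2
log10(i0) = -4.284

-4.284


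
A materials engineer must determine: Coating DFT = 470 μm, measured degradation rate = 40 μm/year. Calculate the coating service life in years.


Service life = thickness / degradation rate
Life = 470 / 40 = 11.8 years

11.8 years


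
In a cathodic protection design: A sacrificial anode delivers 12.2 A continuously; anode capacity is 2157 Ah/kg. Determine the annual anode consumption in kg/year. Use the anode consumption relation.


Annual consumption = current * hours per year / capacity
Rate = 12.2 * 8760 / 2157 = 49.5 kg/year

49.5 kg/year


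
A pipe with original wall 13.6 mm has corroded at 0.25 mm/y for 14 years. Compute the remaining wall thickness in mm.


Remaining wall = original − CR × time
t = 13.6 − 0.25*14 = 13.6 − 3.5 = 10.1 mm

10.1 mm


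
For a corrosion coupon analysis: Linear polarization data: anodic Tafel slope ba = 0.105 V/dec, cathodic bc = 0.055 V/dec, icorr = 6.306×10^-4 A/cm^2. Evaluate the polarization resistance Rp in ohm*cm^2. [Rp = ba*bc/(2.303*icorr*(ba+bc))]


Apply the Stern-Geary equation: Rp = ba*bc / (2.303*icorr*(ba+bc))
ba*bc = 0.105*0.055 = 0.005775
ba+bc = 0.16; 2.303*icorr*(ba+bc) = 2.303*6.306×10^-4*0.16 = 2.3236349×10^-4
Rp = 0.005775 / 2.3236349×10^-4 = 24.85 ohm*cm^2

24.85 ohm*cm^2


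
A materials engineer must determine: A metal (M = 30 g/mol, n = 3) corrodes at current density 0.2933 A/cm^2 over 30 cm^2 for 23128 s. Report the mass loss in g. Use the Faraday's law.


Apply Faraday's law: m = i*A*t*M / (n*F)
Total charge passed Q = i*A*t = 0.2933*30*23128 = 203503.272 C
m = Q*M/(n*F) = 203503.272*30/(3*96485) = 21.0917 g

21.0917 g


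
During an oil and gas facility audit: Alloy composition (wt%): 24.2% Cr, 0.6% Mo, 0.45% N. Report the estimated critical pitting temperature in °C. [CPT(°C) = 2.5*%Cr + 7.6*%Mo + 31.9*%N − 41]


Apply the ASTM G48 empirical CPT estimate: CPT(°C) = 2.5*%Cr + 7.6*%Mo + 31.9*%N − 41
2.5*24.2 = 60.5; 7.6*0.6 = 4.56; 31.9*0.45 = 14.355
CPT = 60.5 + 4.56 + 14.355 − 41 = 38.415 °C
Rounded to 0.1 °C: CPT ≈ 38.4 °C

38.4 °C


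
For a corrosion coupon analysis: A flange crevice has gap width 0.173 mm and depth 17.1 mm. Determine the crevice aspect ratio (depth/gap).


Aspect ratio = depth / gap
Ratio = 17.1 / 0.173 = 98.8

98.8


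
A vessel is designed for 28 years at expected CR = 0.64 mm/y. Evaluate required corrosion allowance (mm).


Corrosion allowance = CR × design life
CA = 0.64 * 28 = 17.92 mm

17.92 mm


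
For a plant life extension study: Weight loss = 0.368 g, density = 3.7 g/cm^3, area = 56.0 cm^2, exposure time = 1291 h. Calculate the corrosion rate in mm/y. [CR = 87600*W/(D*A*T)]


Apply the mm/y weight-loss relation: CR = 87600 * W / (D * A * T)
Numerator: 87600 * 0.368 = 32236.8
Denominator: 3.7 * 56.0 * 1291 = 267495.2
CR = 32236.8 / 267495.2 = 0.1205 mm/y

0.1205 mm/y


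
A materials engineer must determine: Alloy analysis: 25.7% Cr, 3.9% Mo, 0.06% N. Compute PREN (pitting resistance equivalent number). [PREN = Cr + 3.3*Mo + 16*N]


Apply the PREN formula: PREN = Cr + 3.3*Mo + 16*N
PREN = 25.7 + 3.3*3.9 + 16*0.06
PREN = 25.7 + 12.87 + 0.96 = 39.53

39.53


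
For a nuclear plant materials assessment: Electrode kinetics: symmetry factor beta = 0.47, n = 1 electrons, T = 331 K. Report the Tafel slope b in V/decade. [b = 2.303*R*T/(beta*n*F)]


Apply the Tafel slope relation: b = 2.303*R*T/(beta*n*F)
Numerator: 2.303 * 8.314 * 331 = 6337.7
Denominator: 0.47 * 1 * 96485 = 45347.95
b = 6337.7 / 45347.95 = 0.14 V/decade

0.14 V/decade


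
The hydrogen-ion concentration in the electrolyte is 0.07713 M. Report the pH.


pH = −log10[H+]
pH = −log10(0.07713) = 1.11

1.11


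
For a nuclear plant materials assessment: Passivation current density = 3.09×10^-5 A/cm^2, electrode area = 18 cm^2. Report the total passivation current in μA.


I = i_pass * A, then convert A → μA (×10^6)
I = 3.09×10^-5 * 18 * 10^6 = 556.2 μA

556.2 μA


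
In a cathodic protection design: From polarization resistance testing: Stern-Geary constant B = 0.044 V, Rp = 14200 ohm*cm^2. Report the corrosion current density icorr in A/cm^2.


Apply the Stern-Geary relation: icorr = B / Rp
icorr = 0.044 / 14200 = 3.099×10^-6 A/cm^2

3.099×10^-6 A/cm^2
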